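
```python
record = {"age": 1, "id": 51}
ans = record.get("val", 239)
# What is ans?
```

Trace (tracking ans):
record = {'age': 1, 'id': 51}  # -> record = {'age': 1, 'id': 51}
ans = record.get('val', 239)  # -> ans = 239

Answer: 239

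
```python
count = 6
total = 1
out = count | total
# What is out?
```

Answer: 7

Derivation:
Trace (tracking out):
count = 6  # -> count = 6
total = 1  # -> total = 1
out = count | total  # -> out = 7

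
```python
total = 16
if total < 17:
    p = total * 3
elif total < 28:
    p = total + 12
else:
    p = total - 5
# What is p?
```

Trace (tracking p):
total = 16  # -> total = 16
if total < 17:  # condition is True
    p = total * 3  # -> p = 48

Answer: 48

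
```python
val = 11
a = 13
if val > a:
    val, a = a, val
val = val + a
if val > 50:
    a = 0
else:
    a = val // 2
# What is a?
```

Trace (tracking a):
val = 11  # -> val = 11
a = 13  # -> a = 13
if val > a:  # condition is False
val = val + a  # -> val = 24
if val > 50:  # condition is False
else:
    a = val // 2  # -> a = 12

Answer: 12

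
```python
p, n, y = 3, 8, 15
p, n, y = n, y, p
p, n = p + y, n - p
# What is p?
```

Trace (tracking p):
p, n, y = (3, 8, 15)  # -> p = 3, n = 8, y = 15
p, n, y = (n, y, p)  # -> p = 8, n = 15, y = 3
p, n = (p + y, n - p)  # -> p = 11, n = 7

Answer: 11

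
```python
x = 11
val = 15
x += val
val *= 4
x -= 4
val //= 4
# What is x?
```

Answer: 22

Derivation:
Trace (tracking x):
x = 11  # -> x = 11
val = 15  # -> val = 15
x += val  # -> x = 26
val *= 4  # -> val = 60
x -= 4  # -> x = 22
val //= 4  # -> val = 15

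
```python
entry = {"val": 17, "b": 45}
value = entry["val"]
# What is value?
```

Answer: 17

Derivation:
Trace (tracking value):
entry = {'val': 17, 'b': 45}  # -> entry = {'val': 17, 'b': 45}
value = entry['val']  # -> value = 17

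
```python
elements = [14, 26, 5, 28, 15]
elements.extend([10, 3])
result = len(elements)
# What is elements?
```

Answer: [14, 26, 5, 28, 15, 10, 3]

Derivation:
Trace (tracking elements):
elements = [14, 26, 5, 28, 15]  # -> elements = [14, 26, 5, 28, 15]
elements.extend([10, 3])  # -> elements = [14, 26, 5, 28, 15, 10, 3]
result = len(elements)  # -> result = 7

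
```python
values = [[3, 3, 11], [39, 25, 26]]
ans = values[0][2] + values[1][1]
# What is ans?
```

Trace (tracking ans):
values = [[3, 3, 11], [39, 25, 26]]  # -> values = [[3, 3, 11], [39, 25, 26]]
ans = values[0][2] + values[1][1]  # -> ans = 36

Answer: 36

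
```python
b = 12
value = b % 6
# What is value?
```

Answer: 0

Derivation:
Trace (tracking value):
b = 12  # -> b = 12
value = b % 6  # -> value = 0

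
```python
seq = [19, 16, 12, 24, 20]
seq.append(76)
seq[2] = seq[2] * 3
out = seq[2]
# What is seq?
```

Answer: [19, 16, 36, 24, 20, 76]

Derivation:
Trace (tracking seq):
seq = [19, 16, 12, 24, 20]  # -> seq = [19, 16, 12, 24, 20]
seq.append(76)  # -> seq = [19, 16, 12, 24, 20, 76]
seq[2] = seq[2] * 3  # -> seq = [19, 16, 36, 24, 20, 76]
out = seq[2]  # -> out = 36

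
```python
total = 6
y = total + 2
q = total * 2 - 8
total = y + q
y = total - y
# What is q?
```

Answer: 4

Derivation:
Trace (tracking q):
total = 6  # -> total = 6
y = total + 2  # -> y = 8
q = total * 2 - 8  # -> q = 4
total = y + q  # -> total = 12
y = total - y  # -> y = 4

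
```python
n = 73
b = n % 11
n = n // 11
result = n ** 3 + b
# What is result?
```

Answer: 223

Derivation:
Trace (tracking result):
n = 73  # -> n = 73
b = n % 11  # -> b = 7
n = n // 11  # -> n = 6
result = n ** 3 + b  # -> result = 223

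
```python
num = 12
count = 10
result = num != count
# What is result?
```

Answer: True

Derivation:
Trace (tracking result):
num = 12  # -> num = 12
count = 10  # -> count = 10
result = num != count  # -> result = True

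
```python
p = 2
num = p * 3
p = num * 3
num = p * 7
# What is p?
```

Answer: 18

Derivation:
Trace (tracking p):
p = 2  # -> p = 2
num = p * 3  # -> num = 6
p = num * 3  # -> p = 18
num = p * 7  # -> num = 126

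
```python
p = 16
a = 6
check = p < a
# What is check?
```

Trace (tracking check):
p = 16  # -> p = 16
a = 6  # -> a = 6
check = p < a  # -> check = False

Answer: False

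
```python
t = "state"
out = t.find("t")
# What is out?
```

Answer: 1

Derivation:
Trace (tracking out):
t = 'state'  # -> t = 'state'
out = t.find('t')  # -> out = 1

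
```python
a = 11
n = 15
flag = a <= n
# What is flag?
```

Trace (tracking flag):
a = 11  # -> a = 11
n = 15  # -> n = 15
flag = a <= n  # -> flag = True

Answer: True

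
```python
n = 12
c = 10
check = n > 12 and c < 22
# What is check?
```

Answer: False

Derivation:
Trace (tracking check):
n = 12  # -> n = 12
c = 10  # -> c = 10
check = n > 12 and c < 22  # -> check = False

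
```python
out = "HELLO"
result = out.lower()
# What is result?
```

Answer: 'hello'

Derivation:
Trace (tracking result):
out = 'HELLO'  # -> out = 'HELLO'
result = out.lower()  # -> result = 'hello'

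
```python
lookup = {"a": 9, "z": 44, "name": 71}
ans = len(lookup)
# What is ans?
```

Trace (tracking ans):
lookup = {'a': 9, 'z': 44, 'name': 71}  # -> lookup = {'a': 9, 'z': 44, 'name': 71}
ans = len(lookup)  # -> ans = 3

Answer: 3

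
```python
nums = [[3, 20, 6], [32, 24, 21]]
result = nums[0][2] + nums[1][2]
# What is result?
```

Answer: 27

Derivation:
Trace (tracking result):
nums = [[3, 20, 6], [32, 24, 21]]  # -> nums = [[3, 20, 6], [32, 24, 21]]
result = nums[0][2] + nums[1][2]  # -> result = 27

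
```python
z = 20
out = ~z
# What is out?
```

Answer: -21

Derivation:
Trace (tracking out):
z = 20  # -> z = 20
out = ~z  # -> out = -21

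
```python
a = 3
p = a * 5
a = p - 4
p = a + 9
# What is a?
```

Answer: 11

Derivation:
Trace (tracking a):
a = 3  # -> a = 3
p = a * 5  # -> p = 15
a = p - 4  # -> a = 11
p = a + 9  # -> p = 20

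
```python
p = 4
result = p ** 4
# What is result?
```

Trace (tracking result):
p = 4  # -> p = 4
result = p ** 4  # -> result = 256

Answer: 256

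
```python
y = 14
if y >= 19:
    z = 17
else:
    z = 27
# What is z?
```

Answer: 27

Derivation:
Trace (tracking z):
y = 14  # -> y = 14
if y >= 19:  # condition is False
else:
    z = 27  # -> z = 27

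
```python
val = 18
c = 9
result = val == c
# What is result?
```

Trace (tracking result):
val = 18  # -> val = 18
c = 9  # -> c = 9
result = val == c  # -> result = False

Answer: False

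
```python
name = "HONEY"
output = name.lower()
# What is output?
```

Answer: 'honey'

Derivation:
Trace (tracking output):
name = 'HONEY'  # -> name = 'HONEY'
output = name.lower()  # -> output = 'honey'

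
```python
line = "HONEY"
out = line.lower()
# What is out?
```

Trace (tracking out):
line = 'HONEY'  # -> line = 'HONEY'
out = line.lower()  # -> out = 'honey'

Answer: 'honey'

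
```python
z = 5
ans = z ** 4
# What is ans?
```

Answer: 625

Derivation:
Trace (tracking ans):
z = 5  # -> z = 5
ans = z ** 4  # -> ans = 625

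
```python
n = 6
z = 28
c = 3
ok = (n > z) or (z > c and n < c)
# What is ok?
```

Trace (tracking ok):
n = 6  # -> n = 6
z = 28  # -> z = 28
c = 3  # -> c = 3
ok = n > z or (z > c and n < c)  # -> ok = False

Answer: False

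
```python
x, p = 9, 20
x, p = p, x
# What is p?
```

Trace (tracking p):
x, p = (9, 20)  # -> x = 9, p = 20
x, p = (p, x)  # -> x = 20, p = 9

Answer: 9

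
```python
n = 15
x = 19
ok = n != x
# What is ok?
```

Answer: True

Derivation:
Trace (tracking ok):
n = 15  # -> n = 15
x = 19  # -> x = 19
ok = n != x  # -> ok = True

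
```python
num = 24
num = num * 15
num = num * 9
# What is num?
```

Trace (tracking num):
num = 24  # -> num = 24
num = num * 15  # -> num = 360
num = num * 9  # -> num = 3240

Answer: 3240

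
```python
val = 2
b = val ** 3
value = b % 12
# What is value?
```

Trace (tracking value):
val = 2  # -> val = 2
b = val ** 3  # -> b = 8
value = b % 12  # -> value = 8

Answer: 8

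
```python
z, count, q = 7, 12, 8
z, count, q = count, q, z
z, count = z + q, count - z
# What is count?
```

Trace (tracking count):
z, count, q = (7, 12, 8)  # -> z = 7, count = 12, q = 8
z, count, q = (count, q, z)  # -> z = 12, count = 8, q = 7
z, count = (z + q, count - z)  # -> z = 19, count = -4

Answer: -4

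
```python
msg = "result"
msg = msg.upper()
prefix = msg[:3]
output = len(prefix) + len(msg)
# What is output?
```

Trace (tracking output):
msg = 'result'  # -> msg = 'result'
msg = msg.upper()  # -> msg = 'RESULT'
prefix = msg[:3]  # -> prefix = 'RES'
output = len(prefix) + len(msg)  # -> output = 9

Answer: 9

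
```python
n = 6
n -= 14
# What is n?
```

Answer: -8

Derivation:
Trace (tracking n):
n = 6  # -> n = 6
n -= 14  # -> n = -8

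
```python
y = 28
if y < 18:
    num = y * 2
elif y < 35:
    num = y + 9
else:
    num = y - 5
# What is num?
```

Answer: 37

Derivation:
Trace (tracking num):
y = 28  # -> y = 28
if y < 18:  # condition is False
elif y < 35:  # condition is True
    num = y + 9  # -> num = 37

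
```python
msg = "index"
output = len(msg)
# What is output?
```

Trace (tracking output):
msg = 'index'  # -> msg = 'index'
output = len(msg)  # -> output = 5

Answer: 5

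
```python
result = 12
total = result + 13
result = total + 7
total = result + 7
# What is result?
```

Answer: 32

Derivation:
Trace (tracking result):
result = 12  # -> result = 12
total = result + 13  # -> total = 25
result = total + 7  # -> result = 32
total = result + 7  # -> total = 39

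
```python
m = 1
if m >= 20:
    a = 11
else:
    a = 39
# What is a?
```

Answer: 39

Derivation:
Trace (tracking a):
m = 1  # -> m = 1
if m >= 20:  # condition is False
else:
    a = 39  # -> a = 39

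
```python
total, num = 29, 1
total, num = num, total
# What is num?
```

Answer: 29

Derivation:
Trace (tracking num):
total, num = (29, 1)  # -> total = 29, num = 1
total, num = (num, total)  # -> total = 1, num = 29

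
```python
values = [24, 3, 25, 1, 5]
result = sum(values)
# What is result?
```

Answer: 58

Derivation:
Trace (tracking result):
values = [24, 3, 25, 1, 5]  # -> values = [24, 3, 25, 1, 5]
result = sum(values)  # -> result = 58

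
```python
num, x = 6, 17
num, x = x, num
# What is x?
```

Answer: 6

Derivation:
Trace (tracking x):
num, x = (6, 17)  # -> num = 6, x = 17
num, x = (x, num)  # -> num = 17, x = 6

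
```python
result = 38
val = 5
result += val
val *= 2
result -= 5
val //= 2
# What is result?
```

Trace (tracking result):
result = 38  # -> result = 38
val = 5  # -> val = 5
result += val  # -> result = 43
val *= 2  # -> val = 10
result -= 5  # -> result = 38
val //= 2  # -> val = 5

Answer: 38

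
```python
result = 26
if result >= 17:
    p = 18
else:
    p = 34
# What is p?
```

Trace (tracking p):
result = 26  # -> result = 26
if result >= 17:  # condition is True
    p = 18  # -> p = 18

Answer: 18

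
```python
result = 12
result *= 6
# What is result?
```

Answer: 72

Derivation:
Trace (tracking result):
result = 12  # -> result = 12
result *= 6  # -> result = 72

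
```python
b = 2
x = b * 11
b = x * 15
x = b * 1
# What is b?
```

Trace (tracking b):
b = 2  # -> b = 2
x = b * 11  # -> x = 22
b = x * 15  # -> b = 330
x = b * 1  # -> x = 330

Answer: 330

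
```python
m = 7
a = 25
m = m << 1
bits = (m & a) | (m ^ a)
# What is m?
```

Trace (tracking m):
m = 7  # -> m = 7
a = 25  # -> a = 25
m = m << 1  # -> m = 14
bits = m & a | m ^ a  # -> bits = 31

Answer: 14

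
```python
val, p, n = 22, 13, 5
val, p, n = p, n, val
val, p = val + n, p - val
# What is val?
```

Trace (tracking val):
val, p, n = (22, 13, 5)  # -> val = 22, p = 13, n = 5
val, p, n = (p, n, val)  # -> val = 13, p = 5, n = 22
val, p = (val + n, p - val)  # -> val = 35, p = -8

Answer: 35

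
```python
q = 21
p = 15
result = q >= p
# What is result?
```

Trace (tracking result):
q = 21  # -> q = 21
p = 15  # -> p = 15
result = q >= p  # -> result = True

Answer: True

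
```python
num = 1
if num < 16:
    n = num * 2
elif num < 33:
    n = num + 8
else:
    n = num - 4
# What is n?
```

Answer: 2

Derivation:
Trace (tracking n):
num = 1  # -> num = 1
if num < 16:  # condition is True
    n = num * 2  # -> n = 2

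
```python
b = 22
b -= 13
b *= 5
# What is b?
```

Answer: 45

Derivation:
Trace (tracking b):
b = 22  # -> b = 22
b -= 13  # -> b = 9
b *= 5  # -> b = 45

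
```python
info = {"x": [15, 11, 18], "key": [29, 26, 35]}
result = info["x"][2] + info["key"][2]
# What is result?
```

Trace (tracking result):
info = {'x': [15, 11, 18], 'key': [29, 26, 35]}  # -> info = {'x': [15, 11, 18], 'key': [29, 26, 35]}
result = info['x'][2] + info['key'][2]  # -> result = 53

Answer: 53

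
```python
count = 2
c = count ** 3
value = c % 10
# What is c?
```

Trace (tracking c):
count = 2  # -> count = 2
c = count ** 3  # -> c = 8
value = c % 10  # -> value = 8

Answer: 8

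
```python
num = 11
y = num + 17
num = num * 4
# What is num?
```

Trace (tracking num):
num = 11  # -> num = 11
y = num + 17  # -> y = 28
num = num * 4  # -> num = 44

Answer: 44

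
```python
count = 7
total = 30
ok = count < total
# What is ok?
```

Trace (tracking ok):
count = 7  # -> count = 7
total = 30  # -> total = 30
ok = count < total  # -> ok = True

Answer: True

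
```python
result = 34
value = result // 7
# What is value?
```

Answer: 4

Derivation:
Trace (tracking value):
result = 34  # -> result = 34
value = result // 7  # -> value = 4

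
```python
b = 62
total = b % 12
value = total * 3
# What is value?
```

Answer: 6

Derivation:
Trace (tracking value):
b = 62  # -> b = 62
total = b % 12  # -> total = 2
value = total * 3  # -> value = 6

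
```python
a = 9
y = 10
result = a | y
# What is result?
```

Answer: 11

Derivation:
Trace (tracking result):
a = 9  # -> a = 9
y = 10  # -> y = 10
result = a | y  # -> result = 11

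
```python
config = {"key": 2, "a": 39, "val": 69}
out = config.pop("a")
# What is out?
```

Trace (tracking out):
config = {'key': 2, 'a': 39, 'val': 69}  # -> config = {'key': 2, 'a': 39, 'val': 69}
out = config.pop('a')  # -> out = 39

Answer: 39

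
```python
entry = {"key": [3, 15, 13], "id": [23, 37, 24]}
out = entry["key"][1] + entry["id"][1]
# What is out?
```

Trace (tracking out):
entry = {'key': [3, 15, 13], 'id': [23, 37, 24]}  # -> entry = {'key': [3, 15, 13], 'id': [23, 37, 24]}
out = entry['key'][1] + entry['id'][1]  # -> out = 52

Answer: 52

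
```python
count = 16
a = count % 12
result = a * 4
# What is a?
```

Trace (tracking a):
count = 16  # -> count = 16
a = count % 12  # -> a = 4
result = a * 4  # -> result = 16

Answer: 4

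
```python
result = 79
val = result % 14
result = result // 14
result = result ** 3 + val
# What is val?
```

Answer: 9

Derivation:
Trace (tracking val):
result = 79  # -> result = 79
val = result % 14  # -> val = 9
result = result // 14  # -> result = 5
result = result ** 3 + val  # -> result = 134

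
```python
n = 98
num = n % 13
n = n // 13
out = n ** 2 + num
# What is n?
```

Trace (tracking n):
n = 98  # -> n = 98
num = n % 13  # -> num = 7
n = n // 13  # -> n = 7
out = n ** 2 + num  # -> out = 56

Answer: 7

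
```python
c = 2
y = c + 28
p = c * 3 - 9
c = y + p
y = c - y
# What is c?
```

Trace (tracking c):
c = 2  # -> c = 2
y = c + 28  # -> y = 30
p = c * 3 - 9  # -> p = -3
c = y + p  # -> c = 27
y = c - y  # -> y = -3

Answer: 27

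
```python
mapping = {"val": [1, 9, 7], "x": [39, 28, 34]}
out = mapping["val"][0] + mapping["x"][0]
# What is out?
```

Answer: 40

Derivation:
Trace (tracking out):
mapping = {'val': [1, 9, 7], 'x': [39, 28, 34]}  # -> mapping = {'val': [1, 9, 7], 'x': [39, 28, 34]}
out = mapping['val'][0] + mapping['x'][0]  # -> out = 40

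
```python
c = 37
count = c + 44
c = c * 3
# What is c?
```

Answer: 111

Derivation:
Trace (tracking c):
c = 37  # -> c = 37
count = c + 44  # -> count = 81
c = c * 3  # -> c = 111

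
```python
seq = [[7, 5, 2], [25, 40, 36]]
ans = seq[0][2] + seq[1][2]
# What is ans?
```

Trace (tracking ans):
seq = [[7, 5, 2], [25, 40, 36]]  # -> seq = [[7, 5, 2], [25, 40, 36]]
ans = seq[0][2] + seq[1][2]  # -> ans = 38

Answer: 38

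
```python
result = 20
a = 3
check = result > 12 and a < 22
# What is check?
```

Answer: True

Derivation:
Trace (tracking check):
result = 20  # -> result = 20
a = 3  # -> a = 3
check = result > 12 and a < 22  # -> check = True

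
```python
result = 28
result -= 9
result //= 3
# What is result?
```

Answer: 6

Derivation:
Trace (tracking result):
result = 28  # -> result = 28
result -= 9  # -> result = 19
result //= 3  # -> result = 6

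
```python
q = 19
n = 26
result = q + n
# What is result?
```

Answer: 45

Derivation:
Trace (tracking result):
q = 19  # -> q = 19
n = 26  # -> n = 26
result = q + n  # -> result = 45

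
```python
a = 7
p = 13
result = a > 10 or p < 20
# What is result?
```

Trace (tracking result):
a = 7  # -> a = 7
p = 13  # -> p = 13
result = a > 10 or p < 20  # -> result = True

Answer: True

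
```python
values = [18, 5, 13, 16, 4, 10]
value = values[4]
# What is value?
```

Answer: 4

Derivation:
Trace (tracking value):
values = [18, 5, 13, 16, 4, 10]  # -> values = [18, 5, 13, 16, 4, 10]
value = values[4]  # -> value = 4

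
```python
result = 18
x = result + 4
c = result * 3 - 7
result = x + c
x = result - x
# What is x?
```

Trace (tracking x):
result = 18  # -> result = 18
x = result + 4  # -> x = 22
c = result * 3 - 7  # -> c = 47
result = x + c  # -> result = 69
x = result - x  # -> x = 47

Answer: 47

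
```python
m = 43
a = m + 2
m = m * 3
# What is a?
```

Answer: 45

Derivation:
Trace (tracking a):
m = 43  # -> m = 43
a = m + 2  # -> a = 45
m = m * 3  # -> m = 129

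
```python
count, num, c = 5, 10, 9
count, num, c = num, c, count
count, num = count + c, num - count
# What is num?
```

Answer: -1

Derivation:
Trace (tracking num):
count, num, c = (5, 10, 9)  # -> count = 5, num = 10, c = 9
count, num, c = (num, c, count)  # -> count = 10, num = 9, c = 5
count, num = (count + c, num - count)  # -> count = 15, num = -1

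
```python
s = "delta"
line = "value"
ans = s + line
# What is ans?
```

Answer: 'deltavalue'

Derivation:
Trace (tracking ans):
s = 'delta'  # -> s = 'delta'
line = 'value'  # -> line = 'value'
ans = s + line  # -> ans = 'deltavalue'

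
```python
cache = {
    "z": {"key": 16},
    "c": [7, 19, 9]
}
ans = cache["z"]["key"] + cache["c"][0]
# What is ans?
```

Answer: 23

Derivation:
Trace (tracking ans):
cache = {'z': {'key': 16}, 'c': [7, 19, 9]}  # -> cache = {'z': {'key': 16}, 'c': [7, 19, 9]}
ans = cache['z']['key'] + cache['c'][0]  # -> ans = 23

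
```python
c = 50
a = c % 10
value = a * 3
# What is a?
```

Trace (tracking a):
c = 50  # -> c = 50
a = c % 10  # -> a = 0
value = a * 3  # -> value = 0

Answer: 0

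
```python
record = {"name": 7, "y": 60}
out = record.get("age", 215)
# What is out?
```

Trace (tracking out):
record = {'name': 7, 'y': 60}  # -> record = {'name': 7, 'y': 60}
out = record.get('age', 215)  # -> out = 215

Answer: 215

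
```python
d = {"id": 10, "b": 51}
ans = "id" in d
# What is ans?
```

Trace (tracking ans):
d = {'id': 10, 'b': 51}  # -> d = {'id': 10, 'b': 51}
ans = 'id' in d  # -> ans = True

Answer: True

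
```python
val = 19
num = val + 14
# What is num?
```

Trace (tracking num):
val = 19  # -> val = 19
num = val + 14  # -> num = 33

Answer: 33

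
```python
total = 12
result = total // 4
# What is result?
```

Trace (tracking result):
total = 12  # -> total = 12
result = total // 4  # -> result = 3

Answer: 3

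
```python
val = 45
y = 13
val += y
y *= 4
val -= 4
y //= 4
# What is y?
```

Answer: 13

Derivation:
Trace (tracking y):
val = 45  # -> val = 45
y = 13  # -> y = 13
val += y  # -> val = 58
y *= 4  # -> y = 52
val -= 4  # -> val = 54
y //= 4  # -> y = 13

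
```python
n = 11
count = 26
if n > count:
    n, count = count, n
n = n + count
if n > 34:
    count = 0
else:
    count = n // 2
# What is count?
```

Trace (tracking count):
n = 11  # -> n = 11
count = 26  # -> count = 26
if n > count:  # condition is False
n = n + count  # -> n = 37
if n > 34:  # condition is True
    count = 0  # -> count = 0

Answer: 0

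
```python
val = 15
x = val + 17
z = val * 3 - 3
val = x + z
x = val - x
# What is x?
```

Trace (tracking x):
val = 15  # -> val = 15
x = val + 17  # -> x = 32
z = val * 3 - 3  # -> z = 42
val = x + z  # -> val = 74
x = val - x  # -> x = 42

Answer: 42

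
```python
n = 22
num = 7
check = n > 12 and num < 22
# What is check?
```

Trace (tracking check):
n = 22  # -> n = 22
num = 7  # -> num = 7
check = n > 12 and num < 22  # -> check = True

Answer: True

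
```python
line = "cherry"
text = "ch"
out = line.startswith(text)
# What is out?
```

Answer: True

Derivation:
Trace (tracking out):
line = 'cherry'  # -> line = 'cherry'
text = 'ch'  # -> text = 'ch'
out = line.startswith(text)  # -> out = True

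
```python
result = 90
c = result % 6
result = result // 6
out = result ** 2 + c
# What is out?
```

Trace (tracking out):
result = 90  # -> result = 90
c = result % 6  # -> c = 0
result = result // 6  # -> result = 15
out = result ** 2 + c  # -> out = 225

Answer: 225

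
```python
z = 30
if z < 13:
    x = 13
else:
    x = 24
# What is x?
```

Trace (tracking x):
z = 30  # -> z = 30
if z < 13:  # condition is False
else:
    x = 24  # -> x = 24

Answer: 24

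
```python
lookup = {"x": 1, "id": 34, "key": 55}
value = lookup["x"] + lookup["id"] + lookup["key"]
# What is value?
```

Trace (tracking value):
lookup = {'x': 1, 'id': 34, 'key': 55}  # -> lookup = {'x': 1, 'id': 34, 'key': 55}
value = lookup['x'] + lookup['id'] + lookup['key']  # -> value = 90

Answer: 90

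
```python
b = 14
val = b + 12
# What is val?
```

Answer: 26

Derivation:
Trace (tracking val):
b = 14  # -> b = 14
val = b + 12  # -> val = 26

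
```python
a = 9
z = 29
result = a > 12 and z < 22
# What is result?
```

Trace (tracking result):
a = 9  # -> a = 9
z = 29  # -> z = 29
result = a > 12 and z < 22  # -> result = False

Answer: False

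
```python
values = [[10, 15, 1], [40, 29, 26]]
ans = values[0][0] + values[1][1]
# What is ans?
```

Trace (tracking ans):
values = [[10, 15, 1], [40, 29, 26]]  # -> values = [[10, 15, 1], [40, 29, 26]]
ans = values[0][0] + values[1][1]  # -> ans = 39

Answer: 39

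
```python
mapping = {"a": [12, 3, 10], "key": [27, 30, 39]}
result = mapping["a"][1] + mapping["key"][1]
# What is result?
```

Answer: 33

Derivation:
Trace (tracking result):
mapping = {'a': [12, 3, 10], 'key': [27, 30, 39]}  # -> mapping = {'a': [12, 3, 10], 'key': [27, 30, 39]}
result = mapping['a'][1] + mapping['key'][1]  # -> result = 33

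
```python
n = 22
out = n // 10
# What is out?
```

Trace (tracking out):
n = 22  # -> n = 22
out = n // 10  # -> out = 2

Answer: 2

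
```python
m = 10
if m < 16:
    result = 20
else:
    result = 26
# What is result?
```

Answer: 20

Derivation:
Trace (tracking result):
m = 10  # -> m = 10
if m < 16:  # condition is True
    result = 20  # -> result = 20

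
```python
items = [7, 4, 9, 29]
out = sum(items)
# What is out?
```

Trace (tracking out):
items = [7, 4, 9, 29]  # -> items = [7, 4, 9, 29]
out = sum(items)  # -> out = 49

Answer: 49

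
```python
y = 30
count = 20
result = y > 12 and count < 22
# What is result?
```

Answer: True

Derivation:
Trace (tracking result):
y = 30  # -> y = 30
count = 20  # -> count = 20
result = y > 12 and count < 22  # -> result = True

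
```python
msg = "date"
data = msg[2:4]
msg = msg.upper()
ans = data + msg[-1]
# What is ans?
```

Answer: 'teE'

Derivation:
Trace (tracking ans):
msg = 'date'  # -> msg = 'date'
data = msg[2:4]  # -> data = 'te'
msg = msg.upper()  # -> msg = 'DATE'
ans = data + msg[-1]  # -> ans = 'teE'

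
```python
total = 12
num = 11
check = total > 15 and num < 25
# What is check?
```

Trace (tracking check):
total = 12  # -> total = 12
num = 11  # -> num = 11
check = total > 15 and num < 25  # -> check = False

Answer: False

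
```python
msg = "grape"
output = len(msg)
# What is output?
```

Trace (tracking output):
msg = 'grape'  # -> msg = 'grape'
output = len(msg)  # -> output = 5

Answer: 5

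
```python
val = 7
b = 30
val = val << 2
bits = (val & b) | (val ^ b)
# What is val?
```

Answer: 28

Derivation:
Trace (tracking val):
val = 7  # -> val = 7
b = 30  # -> b = 30
val = val << 2  # -> val = 28
bits = val & b | val ^ b  # -> bits = 30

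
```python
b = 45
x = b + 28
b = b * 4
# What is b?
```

Answer: 180

Derivation:
Trace (tracking b):
b = 45  # -> b = 45
x = b + 28  # -> x = 73
b = b * 4  # -> b = 180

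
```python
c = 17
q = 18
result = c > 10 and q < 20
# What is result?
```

Answer: True

Derivation:
Trace (tracking result):
c = 17  # -> c = 17
q = 18  # -> q = 18
result = c > 10 and q < 20  # -> result = True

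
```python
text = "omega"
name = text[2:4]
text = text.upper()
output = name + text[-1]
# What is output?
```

Answer: 'egA'

Derivation:
Trace (tracking output):
text = 'omega'  # -> text = 'omega'
name = text[2:4]  # -> name = 'eg'
text = text.upper()  # -> text = 'OMEGA'
output = name + text[-1]  # -> output = 'egA'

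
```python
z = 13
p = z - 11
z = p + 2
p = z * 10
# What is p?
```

Answer: 40

Derivation:
Trace (tracking p):
z = 13  # -> z = 13
p = z - 11  # -> p = 2
z = p + 2  # -> z = 4
p = z * 10  # -> p = 40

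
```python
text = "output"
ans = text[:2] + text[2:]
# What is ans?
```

Trace (tracking ans):
text = 'output'  # -> text = 'output'
ans = text[:2] + text[2:]  # -> ans = 'output'

Answer: 'output'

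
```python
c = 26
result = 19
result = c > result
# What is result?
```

Trace (tracking result):
c = 26  # -> c = 26
result = 19  # -> result = 19
result = c > result  # -> result = True

Answer: True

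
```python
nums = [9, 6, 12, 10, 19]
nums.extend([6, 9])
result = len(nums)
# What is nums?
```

Trace (tracking nums):
nums = [9, 6, 12, 10, 19]  # -> nums = [9, 6, 12, 10, 19]
nums.extend([6, 9])  # -> nums = [9, 6, 12, 10, 19, 6, 9]
result = len(nums)  # -> result = 7

Answer: [9, 6, 12, 10, 19, 6, 9]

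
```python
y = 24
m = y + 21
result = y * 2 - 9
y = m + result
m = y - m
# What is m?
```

Answer: 39

Derivation:
Trace (tracking m):
y = 24  # -> y = 24
m = y + 21  # -> m = 45
result = y * 2 - 9  # -> result = 39
y = m + result  # -> y = 84
m = y - m  # -> m = 39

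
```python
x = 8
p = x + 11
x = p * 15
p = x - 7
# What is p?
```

Trace (tracking p):
x = 8  # -> x = 8
p = x + 11  # -> p = 19
x = p * 15  # -> x = 285
p = x - 7  # -> p = 278

Answer: 278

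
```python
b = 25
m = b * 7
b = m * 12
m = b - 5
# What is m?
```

Trace (tracking m):
b = 25  # -> b = 25
m = b * 7  # -> m = 175
b = m * 12  # -> b = 2100
m = b - 5  # -> m = 2095

Answer: 2095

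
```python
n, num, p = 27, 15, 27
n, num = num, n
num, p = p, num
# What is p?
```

Trace (tracking p):
n, num, p = (27, 15, 27)  # -> n = 27, num = 15, p = 27
n, num = (num, n)  # -> n = 15, num = 27
num, p = (p, num)  # -> num = 27, p = 27

Answer: 27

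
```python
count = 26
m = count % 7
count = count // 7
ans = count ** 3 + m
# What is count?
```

Answer: 3

Derivation:
Trace (tracking count):
count = 26  # -> count = 26
m = count % 7  # -> m = 5
count = count // 7  # -> count = 3
ans = count ** 3 + m  # -> ans = 32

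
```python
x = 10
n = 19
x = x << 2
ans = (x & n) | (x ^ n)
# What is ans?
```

Trace (tracking ans):
x = 10  # -> x = 10
n = 19  # -> n = 19
x = x << 2  # -> x = 40
ans = x & n | x ^ n  # -> ans = 59

Answer: 59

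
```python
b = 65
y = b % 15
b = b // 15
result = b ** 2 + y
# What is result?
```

Trace (tracking result):
b = 65  # -> b = 65
y = b % 15  # -> y = 5
b = b // 15  # -> b = 4
result = b ** 2 + y  # -> result = 21

Answer: 21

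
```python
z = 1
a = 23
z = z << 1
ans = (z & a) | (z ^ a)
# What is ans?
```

Answer: 23

Derivation:
Trace (tracking ans):
z = 1  # -> z = 1
a = 23  # -> a = 23
z = z << 1  # -> z = 2
ans = z & a | z ^ a  # -> ans = 23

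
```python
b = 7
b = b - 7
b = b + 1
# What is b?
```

Answer: 1

Derivation:
Trace (tracking b):
b = 7  # -> b = 7
b = b - 7  # -> b = 0
b = b + 1  # -> b = 1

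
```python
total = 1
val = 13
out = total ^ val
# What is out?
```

Trace (tracking out):
total = 1  # -> total = 1
val = 13  # -> val = 13
out = total ^ val  # -> out = 12

Answer: 12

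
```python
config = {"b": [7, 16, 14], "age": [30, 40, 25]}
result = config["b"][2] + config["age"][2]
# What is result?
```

Answer: 39

Derivation:
Trace (tracking result):
config = {'b': [7, 16, 14], 'age': [30, 40, 25]}  # -> config = {'b': [7, 16, 14], 'age': [30, 40, 25]}
result = config['b'][2] + config['age'][2]  # -> result = 39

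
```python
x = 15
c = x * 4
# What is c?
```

Trace (tracking c):
x = 15  # -> x = 15
c = x * 4  # -> c = 60

Answer: 60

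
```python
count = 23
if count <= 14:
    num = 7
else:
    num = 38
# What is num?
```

Answer: 38

Derivation:
Trace (tracking num):
count = 23  # -> count = 23
if count <= 14:  # condition is False
else:
    num = 38  # -> num = 38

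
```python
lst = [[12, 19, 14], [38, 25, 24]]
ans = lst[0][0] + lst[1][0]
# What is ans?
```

Trace (tracking ans):
lst = [[12, 19, 14], [38, 25, 24]]  # -> lst = [[12, 19, 14], [38, 25, 24]]
ans = lst[0][0] + lst[1][0]  # -> ans = 50

Answer: 50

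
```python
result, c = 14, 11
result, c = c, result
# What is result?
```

Trace (tracking result):
result, c = (14, 11)  # -> result = 14, c = 11
result, c = (c, result)  # -> result = 11, c = 14

Answer: 11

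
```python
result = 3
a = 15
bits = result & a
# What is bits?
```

Answer: 3

Derivation:
Trace (tracking bits):
result = 3  # -> result = 3
a = 15  # -> a = 15
bits = result & a  # -> bits = 3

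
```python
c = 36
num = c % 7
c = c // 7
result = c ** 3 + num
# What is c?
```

Answer: 5

Derivation:
Trace (tracking c):
c = 36  # -> c = 36
num = c % 7  # -> num = 1
c = c // 7  # -> c = 5
result = c ** 3 + num  # -> result = 126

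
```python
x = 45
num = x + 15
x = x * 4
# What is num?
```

Answer: 60

Derivation:
Trace (tracking num):
x = 45  # -> x = 45
num = x + 15  # -> num = 60
x = x * 4  # -> x = 180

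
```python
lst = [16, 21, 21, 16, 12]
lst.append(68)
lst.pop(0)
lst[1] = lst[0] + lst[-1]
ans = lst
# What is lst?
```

Answer: [21, 89, 16, 12, 68]

Derivation:
Trace (tracking lst):
lst = [16, 21, 21, 16, 12]  # -> lst = [16, 21, 21, 16, 12]
lst.append(68)  # -> lst = [16, 21, 21, 16, 12, 68]
lst.pop(0)  # -> lst = [21, 21, 16, 12, 68]
lst[1] = lst[0] + lst[-1]  # -> lst = [21, 89, 16, 12, 68]
ans = lst  # -> ans = [21, 89, 16, 12, 68]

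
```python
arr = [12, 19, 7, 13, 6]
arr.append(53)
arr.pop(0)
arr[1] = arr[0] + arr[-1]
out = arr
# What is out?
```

Answer: [19, 72, 13, 6, 53]

Derivation:
Trace (tracking out):
arr = [12, 19, 7, 13, 6]  # -> arr = [12, 19, 7, 13, 6]
arr.append(53)  # -> arr = [12, 19, 7, 13, 6, 53]
arr.pop(0)  # -> arr = [19, 7, 13, 6, 53]
arr[1] = arr[0] + arr[-1]  # -> arr = [19, 72, 13, 6, 53]
out = arr  # -> out = [19, 72, 13, 6, 53]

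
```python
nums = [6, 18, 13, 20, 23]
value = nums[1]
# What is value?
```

Trace (tracking value):
nums = [6, 18, 13, 20, 23]  # -> nums = [6, 18, 13, 20, 23]
value = nums[1]  # -> value = 18

Answer: 18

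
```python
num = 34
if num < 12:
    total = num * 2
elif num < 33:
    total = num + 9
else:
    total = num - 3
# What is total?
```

Answer: 31

Derivation:
Trace (tracking total):
num = 34  # -> num = 34
if num < 12:  # condition is False
elif num < 33:  # condition is False
else:
    total = num - 3  # -> total = 31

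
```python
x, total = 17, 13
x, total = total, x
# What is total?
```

Answer: 17

Derivation:
Trace (tracking total):
x, total = (17, 13)  # -> x = 17, total = 13
x, total = (total, x)  # -> x = 13, total = 17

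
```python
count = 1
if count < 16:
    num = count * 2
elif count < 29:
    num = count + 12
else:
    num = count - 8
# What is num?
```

Trace (tracking num):
count = 1  # -> count = 1
if count < 16:  # condition is True
    num = count * 2  # -> num = 2

Answer: 2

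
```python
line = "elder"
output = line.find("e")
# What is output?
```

Trace (tracking output):
line = 'elder'  # -> line = 'elder'
output = line.find('e')  # -> output = 0

Answer: 0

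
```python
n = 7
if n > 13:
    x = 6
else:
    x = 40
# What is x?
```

Trace (tracking x):
n = 7  # -> n = 7
if n > 13:  # condition is False
else:
    x = 40  # -> x = 40

Answer: 40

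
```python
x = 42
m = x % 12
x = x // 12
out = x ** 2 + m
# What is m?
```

Answer: 6

Derivation:
Trace (tracking m):
x = 42  # -> x = 42
m = x % 12  # -> m = 6
x = x // 12  # -> x = 3
out = x ** 2 + m  # -> out = 15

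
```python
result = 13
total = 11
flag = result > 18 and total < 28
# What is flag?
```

Trace (tracking flag):
result = 13  # -> result = 13
total = 11  # -> total = 11
flag = result > 18 and total < 28  # -> flag = False

Answer: False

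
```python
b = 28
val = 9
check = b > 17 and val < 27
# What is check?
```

Answer: True

Derivation:
Trace (tracking check):
b = 28  # -> b = 28
val = 9  # -> val = 9
check = b > 17 and val < 27  # -> check = True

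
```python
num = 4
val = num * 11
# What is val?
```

Trace (tracking val):
num = 4  # -> num = 4
val = num * 11  # -> val = 44

Answer: 44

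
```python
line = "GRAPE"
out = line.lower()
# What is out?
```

Answer: 'grape'

Derivation:
Trace (tracking out):
line = 'GRAPE'  # -> line = 'GRAPE'
out = line.lower()  # -> out = 'grape'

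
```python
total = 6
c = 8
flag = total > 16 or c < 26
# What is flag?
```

Trace (tracking flag):
total = 6  # -> total = 6
c = 8  # -> c = 8
flag = total > 16 or c < 26  # -> flag = True

Answer: True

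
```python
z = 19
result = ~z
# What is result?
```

Trace (tracking result):
z = 19  # -> z = 19
result = ~z  # -> result = -20

Answer: -20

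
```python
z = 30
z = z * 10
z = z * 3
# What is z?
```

Trace (tracking z):
z = 30  # -> z = 30
z = z * 10  # -> z = 300
z = z * 3  # -> z = 900

Answer: 900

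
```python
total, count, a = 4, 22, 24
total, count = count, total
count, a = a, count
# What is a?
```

Trace (tracking a):
total, count, a = (4, 22, 24)  # -> total = 4, count = 22, a = 24
total, count = (count, total)  # -> total = 22, count = 4
count, a = (a, count)  # -> count = 24, a = 4

Answer: 4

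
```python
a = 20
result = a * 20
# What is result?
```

Trace (tracking result):
a = 20  # -> a = 20
result = a * 20  # -> result = 400

Answer: 400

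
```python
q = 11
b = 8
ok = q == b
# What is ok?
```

Trace (tracking ok):
q = 11  # -> q = 11
b = 8  # -> b = 8
ok = q == b  # -> ok = False

Answer: False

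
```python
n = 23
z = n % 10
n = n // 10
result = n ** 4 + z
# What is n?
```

Answer: 2

Derivation:
Trace (tracking n):
n = 23  # -> n = 23
z = n % 10  # -> z = 3
n = n // 10  # -> n = 2
result = n ** 4 + z  # -> result = 19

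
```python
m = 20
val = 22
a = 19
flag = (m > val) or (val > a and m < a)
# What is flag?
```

Trace (tracking flag):
m = 20  # -> m = 20
val = 22  # -> val = 22
a = 19  # -> a = 19
flag = m > val or (val > a and m < a)  # -> flag = False

Answer: False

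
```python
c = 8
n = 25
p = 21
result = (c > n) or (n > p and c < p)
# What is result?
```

Trace (tracking result):
c = 8  # -> c = 8
n = 25  # -> n = 25
p = 21  # -> p = 21
result = c > n or (n > p and c < p)  # -> result = True

Answer: True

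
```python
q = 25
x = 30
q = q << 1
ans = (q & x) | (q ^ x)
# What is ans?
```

Answer: 62

Derivation:
Trace (tracking ans):
q = 25  # -> q = 25
x = 30  # -> x = 30
q = q << 1  # -> q = 50
ans = q & x | q ^ x  # -> ans = 62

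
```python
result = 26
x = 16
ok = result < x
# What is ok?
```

Answer: False

Derivation:
Trace (tracking ok):
result = 26  # -> result = 26
x = 16  # -> x = 16
ok = result < x  # -> ok = False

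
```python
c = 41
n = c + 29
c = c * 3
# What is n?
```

Answer: 70

Derivation:
Trace (tracking n):
c = 41  # -> c = 41
n = c + 29  # -> n = 70
c = c * 3  # -> c = 123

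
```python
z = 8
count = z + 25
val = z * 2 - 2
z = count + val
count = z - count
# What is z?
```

Answer: 47

Derivation:
Trace (tracking z):
z = 8  # -> z = 8
count = z + 25  # -> count = 33
val = z * 2 - 2  # -> val = 14
z = count + val  # -> z = 47
count = z - count  # -> count = 14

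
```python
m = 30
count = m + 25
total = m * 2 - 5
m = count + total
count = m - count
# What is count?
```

Answer: 55

Derivation:
Trace (tracking count):
m = 30  # -> m = 30
count = m + 25  # -> count = 55
total = m * 2 - 5  # -> total = 55
m = count + total  # -> m = 110
count = m - count  # -> count = 55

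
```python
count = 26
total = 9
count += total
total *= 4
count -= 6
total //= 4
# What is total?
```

Answer: 9

Derivation:
Trace (tracking total):
count = 26  # -> count = 26
total = 9  # -> total = 9
count += total  # -> count = 35
total *= 4  # -> total = 36
count -= 6  # -> count = 29
total //= 4  # -> total = 9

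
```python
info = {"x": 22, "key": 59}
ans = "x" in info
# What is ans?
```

Trace (tracking ans):
info = {'x': 22, 'key': 59}  # -> info = {'x': 22, 'key': 59}
ans = 'x' in info  # -> ans = True

Answer: True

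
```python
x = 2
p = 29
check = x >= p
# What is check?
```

Trace (tracking check):
x = 2  # -> x = 2
p = 29  # -> p = 29
check = x >= p  # -> check = False

Answer: False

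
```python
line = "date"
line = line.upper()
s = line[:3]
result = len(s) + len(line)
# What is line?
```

Answer: 'DATE'

Derivation:
Trace (tracking line):
line = 'date'  # -> line = 'date'
line = line.upper()  # -> line = 'DATE'
s = line[:3]  # -> s = 'DAT'
result = len(s) + len(line)  # -> result = 7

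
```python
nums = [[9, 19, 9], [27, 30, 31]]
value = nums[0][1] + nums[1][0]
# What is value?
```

Answer: 46

Derivation:
Trace (tracking value):
nums = [[9, 19, 9], [27, 30, 31]]  # -> nums = [[9, 19, 9], [27, 30, 31]]
value = nums[0][1] + nums[1][0]  # -> value = 46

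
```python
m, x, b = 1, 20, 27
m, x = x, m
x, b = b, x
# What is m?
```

Answer: 20

Derivation:
Trace (tracking m):
m, x, b = (1, 20, 27)  # -> m = 1, x = 20, b = 27
m, x = (x, m)  # -> m = 20, x = 1
x, b = (b, x)  # -> x = 27, b = 1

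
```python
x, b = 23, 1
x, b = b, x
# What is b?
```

Answer: 23

Derivation:
Trace (tracking b):
x, b = (23, 1)  # -> x = 23, b = 1
x, b = (b, x)  # -> x = 1, b = 23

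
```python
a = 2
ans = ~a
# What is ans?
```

Trace (tracking ans):
a = 2  # -> a = 2
ans = ~a  # -> ans = -3

Answer: -3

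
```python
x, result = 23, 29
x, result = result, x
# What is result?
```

Answer: 23

Derivation:
Trace (tracking result):
x, result = (23, 29)  # -> x = 23, result = 29
x, result = (result, x)  # -> x = 29, result = 23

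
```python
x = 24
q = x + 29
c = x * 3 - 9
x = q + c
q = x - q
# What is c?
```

Answer: 63

Derivation:
Trace (tracking c):
x = 24  # -> x = 24
q = x + 29  # -> q = 53
c = x * 3 - 9  # -> c = 63
x = q + c  # -> x = 116
q = x - q  # -> q = 63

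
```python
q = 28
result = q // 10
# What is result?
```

Trace (tracking result):
q = 28  # -> q = 28
result = q // 10  # -> result = 2

Answer: 2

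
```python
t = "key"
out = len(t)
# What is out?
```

Answer: 3

Derivation:
Trace (tracking out):
t = 'key'  # -> t = 'key'
out = len(t)  # -> out = 3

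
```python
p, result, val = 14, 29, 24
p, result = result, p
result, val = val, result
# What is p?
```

Trace (tracking p):
p, result, val = (14, 29, 24)  # -> p = 14, result = 29, val = 24
p, result = (result, p)  # -> p = 29, result = 14
result, val = (val, result)  # -> result = 24, val = 14

Answer: 29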